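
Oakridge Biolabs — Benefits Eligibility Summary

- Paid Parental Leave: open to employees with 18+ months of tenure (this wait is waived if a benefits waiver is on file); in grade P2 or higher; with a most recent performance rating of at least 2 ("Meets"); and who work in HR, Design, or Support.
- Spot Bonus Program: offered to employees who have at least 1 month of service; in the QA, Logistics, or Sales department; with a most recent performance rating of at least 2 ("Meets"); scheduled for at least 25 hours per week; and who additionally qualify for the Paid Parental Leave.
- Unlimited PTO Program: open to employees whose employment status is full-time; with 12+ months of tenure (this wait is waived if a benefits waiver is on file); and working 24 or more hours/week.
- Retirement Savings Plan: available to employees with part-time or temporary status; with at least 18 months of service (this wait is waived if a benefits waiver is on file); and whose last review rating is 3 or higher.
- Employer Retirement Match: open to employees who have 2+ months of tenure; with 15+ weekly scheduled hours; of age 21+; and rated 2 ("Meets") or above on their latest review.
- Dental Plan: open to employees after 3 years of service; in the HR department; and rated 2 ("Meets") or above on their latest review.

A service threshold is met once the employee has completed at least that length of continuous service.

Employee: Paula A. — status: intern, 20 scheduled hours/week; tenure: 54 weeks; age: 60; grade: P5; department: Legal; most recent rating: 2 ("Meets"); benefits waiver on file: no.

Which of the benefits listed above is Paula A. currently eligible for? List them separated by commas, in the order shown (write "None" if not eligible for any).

Employer Retirement Match

Paid Parental Leave — no waiver, service 54 weeks < 18 months (≈540 days) ✗ → not eligible.
Spot Bonus Program — service 54 weeks ≥ 1 month (≈30 days) ✓; dept Legal ✗ → not eligible.
Unlimited PTO Program — status intern ✗ (requires full-time) → not eligible.
Retirement Savings Plan — status intern ✗ (requires part-time or temporary) → not eligible.
Employer Retirement Match — service 54 weeks ≥ 2 months (≈60 days) ✓; 20 hrs/wk ≥ 15 ✓; age 60 ≥ 21 ✓; rating 2 ≥ 2 ✓ → eligible.
Dental Plan — service 54 weeks < 3 years (≈1095 days) ✗ → not eligible.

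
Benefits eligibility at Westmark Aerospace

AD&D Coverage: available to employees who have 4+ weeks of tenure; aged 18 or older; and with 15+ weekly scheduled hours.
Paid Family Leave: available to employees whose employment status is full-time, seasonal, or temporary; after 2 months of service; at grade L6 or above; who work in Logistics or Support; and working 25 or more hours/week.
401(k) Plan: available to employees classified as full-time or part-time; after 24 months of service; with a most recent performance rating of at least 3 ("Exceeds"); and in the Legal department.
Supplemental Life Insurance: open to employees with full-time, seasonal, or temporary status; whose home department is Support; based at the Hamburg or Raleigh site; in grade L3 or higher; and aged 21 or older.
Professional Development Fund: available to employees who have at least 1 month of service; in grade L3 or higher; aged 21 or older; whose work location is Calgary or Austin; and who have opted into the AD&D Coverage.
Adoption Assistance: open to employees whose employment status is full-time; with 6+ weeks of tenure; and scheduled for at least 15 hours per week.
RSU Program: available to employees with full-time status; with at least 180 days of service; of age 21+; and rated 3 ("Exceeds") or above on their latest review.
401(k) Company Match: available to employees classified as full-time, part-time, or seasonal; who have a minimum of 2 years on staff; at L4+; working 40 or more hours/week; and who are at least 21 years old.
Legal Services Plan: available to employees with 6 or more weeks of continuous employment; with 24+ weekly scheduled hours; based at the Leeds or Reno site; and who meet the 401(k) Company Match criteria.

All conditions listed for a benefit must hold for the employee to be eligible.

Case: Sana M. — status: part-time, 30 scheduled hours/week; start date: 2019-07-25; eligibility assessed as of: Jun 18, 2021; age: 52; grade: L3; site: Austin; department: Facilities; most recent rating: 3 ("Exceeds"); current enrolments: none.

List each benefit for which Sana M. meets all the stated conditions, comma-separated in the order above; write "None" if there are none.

AD&D Coverage

Service from 2019-07-25 to Jun 18, 2021: 694 days.
AD&D Coverage — service 694 days ≥ 4 weeks (≈28 days) ✓; age 52 ≥ 18 ✓; 30 hrs/wk ≥ 15 ✓ → eligible.
Paid Family Leave — status part-time ✗ (requires full-time, seasonal, or temporary) → not eligible.
401(k) Plan — status part-time ✓; service 694 days < 24 months (≈720 days) ✗ → not eligible.
Supplemental Life Insurance — status part-time ✗ (requires full-time, seasonal, or temporary) → not eligible.
Professional Development Fund — service 694 days ≥ 1 month (≈30 days) ✓; grade L3 ≥ L3 ✓; age 52 ≥ 21 ✓; site Austin ✓; not enrolled in AD&D Coverage ✗ → not eligible.
Adoption Assistance — status part-time ✗ (requires full-time) → not eligible.
RSU Program — status part-time ✗ (requires full-time) → not eligible.
401(k) Company Match — status part-time ✓; service 694 days < 2 years (≈730 days) ✗ → not eligible.
Legal Services Plan — service 694 days ≥ 6 weeks (≈42 days) ✓; 30 hrs/wk ≥ 24 ✓; site Austin ✗ (not Leeds or Reno) → not eligible.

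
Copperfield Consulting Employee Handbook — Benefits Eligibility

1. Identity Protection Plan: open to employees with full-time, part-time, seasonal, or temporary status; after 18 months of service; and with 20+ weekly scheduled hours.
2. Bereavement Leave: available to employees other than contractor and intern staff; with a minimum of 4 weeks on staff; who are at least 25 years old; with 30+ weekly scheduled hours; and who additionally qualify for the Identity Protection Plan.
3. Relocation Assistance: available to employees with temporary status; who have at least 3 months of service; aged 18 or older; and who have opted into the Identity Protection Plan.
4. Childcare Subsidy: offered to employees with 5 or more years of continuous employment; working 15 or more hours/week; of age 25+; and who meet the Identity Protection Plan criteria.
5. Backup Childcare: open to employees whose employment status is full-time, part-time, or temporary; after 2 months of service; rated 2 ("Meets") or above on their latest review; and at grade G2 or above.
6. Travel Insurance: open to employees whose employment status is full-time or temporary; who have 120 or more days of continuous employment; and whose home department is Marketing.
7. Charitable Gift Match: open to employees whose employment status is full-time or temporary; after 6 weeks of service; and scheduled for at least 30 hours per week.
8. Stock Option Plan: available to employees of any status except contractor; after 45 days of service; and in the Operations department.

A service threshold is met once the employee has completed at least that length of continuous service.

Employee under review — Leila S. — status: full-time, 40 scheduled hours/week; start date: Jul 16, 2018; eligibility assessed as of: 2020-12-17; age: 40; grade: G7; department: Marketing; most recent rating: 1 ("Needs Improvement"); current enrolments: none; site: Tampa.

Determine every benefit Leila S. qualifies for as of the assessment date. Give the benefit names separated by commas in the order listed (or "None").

Identity Protection Plan, Bereavement Leave, Travel Insurance, Charitable Gift Match

Service from Jul 16, 2018 to 2020-12-17: 885 days.
Identity Protection Plan — status full-time ✓; service 885 days ≥ 18 months (≈540 days) ✓; 40 hrs/wk ≥ 20 ✓ → eligible.
Bereavement Leave — status full-time ✓ (not excluded); service 885 days ≥ 4 weeks (≈28 days) ✓; age 40 ≥ 25 ✓; 40 hrs/wk ≥ 30 ✓; eligible for Identity Protection Plan ✓ → eligible.
Relocation Assistance — status full-time ✗ (requires temporary) → not eligible.
Childcare Subsidy — service 885 days < 5 years (≈1825 days) ✗ → not eligible.
Backup Childcare — status full-time ✓; service 885 days ≥ 2 months (≈60 days) ✓; rating 1 < 2 ✗ → not eligible.
Travel Insurance — status full-time ✓; service 885 days ≥ 120 days ✓; dept Marketing ✓ → eligible.
Charitable Gift Match — status full-time ✓; service 885 days ≥ 6 weeks (≈42 days) ✓; 40 hrs/wk ≥ 30 ✓ → eligible.
Stock Option Plan — status full-time ✓ (not excluded); service 885 days ≥ 45 days ✓; dept Marketing ✗ → not eligible.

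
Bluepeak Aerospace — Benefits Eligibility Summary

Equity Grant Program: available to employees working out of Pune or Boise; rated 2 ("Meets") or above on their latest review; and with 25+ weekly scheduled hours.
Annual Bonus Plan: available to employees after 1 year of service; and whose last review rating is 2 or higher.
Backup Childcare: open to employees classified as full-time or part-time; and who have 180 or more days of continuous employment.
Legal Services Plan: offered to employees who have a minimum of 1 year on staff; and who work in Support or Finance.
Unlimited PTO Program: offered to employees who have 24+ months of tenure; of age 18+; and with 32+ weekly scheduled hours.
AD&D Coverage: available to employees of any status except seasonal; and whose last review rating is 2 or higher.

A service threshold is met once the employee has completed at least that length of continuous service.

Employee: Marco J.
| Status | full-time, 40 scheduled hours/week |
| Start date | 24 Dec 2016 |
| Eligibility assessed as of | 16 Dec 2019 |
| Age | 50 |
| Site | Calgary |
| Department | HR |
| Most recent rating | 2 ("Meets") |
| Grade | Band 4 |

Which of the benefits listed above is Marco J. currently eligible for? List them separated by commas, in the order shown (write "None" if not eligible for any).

Annual Bonus Plan, Backup Childcare, Unlimited PTO Program, AD&D Coverage

Service from 24 Dec 2016 to 16 Dec 2019: 1087 days.
Equity Grant Program — site Calgary ✗ (not Pune or Boise) → not eligible.
Annual Bonus Plan — service 1087 days ≥ 1 year (≈365 days) ✓; rating 2 ≥ 2 ✓ → eligible.
Backup Childcare — status full-time ✓; service 1087 days ≥ 180 days ✓ → eligible.
Legal Services Plan — service 1087 days ≥ 1 year (≈365 days) ✓; dept HR ✗ → not eligible.
Unlimited PTO Program — service 1087 days ≥ 24 months (≈720 days) ✓; age 50 ≥ 18 ✓; 40 hrs/wk ≥ 32 ✓ → eligible.
AD&D Coverage — status full-time ✓ (not excluded); rating 2 ≥ 2 ✓ → eligible.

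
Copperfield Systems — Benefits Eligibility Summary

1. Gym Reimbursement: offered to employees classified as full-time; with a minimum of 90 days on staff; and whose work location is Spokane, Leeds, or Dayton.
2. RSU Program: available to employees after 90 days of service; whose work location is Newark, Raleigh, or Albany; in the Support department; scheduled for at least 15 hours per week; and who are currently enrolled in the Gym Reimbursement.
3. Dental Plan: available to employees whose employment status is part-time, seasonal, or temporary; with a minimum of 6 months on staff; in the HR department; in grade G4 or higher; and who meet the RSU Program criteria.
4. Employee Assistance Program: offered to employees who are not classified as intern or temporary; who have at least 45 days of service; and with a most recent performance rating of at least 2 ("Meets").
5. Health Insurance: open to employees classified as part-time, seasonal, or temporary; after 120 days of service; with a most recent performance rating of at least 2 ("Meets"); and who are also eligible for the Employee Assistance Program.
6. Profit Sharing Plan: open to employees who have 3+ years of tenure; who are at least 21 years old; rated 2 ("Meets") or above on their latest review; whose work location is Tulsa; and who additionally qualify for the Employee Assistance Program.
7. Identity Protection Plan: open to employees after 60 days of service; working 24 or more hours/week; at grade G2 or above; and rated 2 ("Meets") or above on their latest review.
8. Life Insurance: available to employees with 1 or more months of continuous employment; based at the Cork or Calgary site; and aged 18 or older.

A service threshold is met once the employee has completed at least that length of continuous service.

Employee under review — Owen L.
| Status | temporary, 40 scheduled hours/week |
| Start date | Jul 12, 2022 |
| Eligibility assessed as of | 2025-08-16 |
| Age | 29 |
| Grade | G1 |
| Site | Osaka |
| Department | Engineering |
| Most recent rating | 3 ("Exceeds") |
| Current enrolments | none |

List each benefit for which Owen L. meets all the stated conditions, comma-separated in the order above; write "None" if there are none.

Service from Jul 12, 2022 to 2025-08-16: 1131 days.
Gym Reimbursement — status temporary ✗ (requires full-time) → not eligible.
RSU Program — service 1131 days ≥ 90 days ✓; site Osaka ✗ (not Newark, Raleigh, or Albany) → not eligible.
Dental Plan — status temporary ✓; service 1131 days ≥ 6 months (≈180 days) ✓; dept Engineering ✗ → not eligible.
Employee Assistance Program — status temporary ✗ (excluded) → not eligible.
Health Insurance — status temporary ✓; service 1131 days ≥ 120 days ✓; rating 3 ≥ 2 ✓; not eligible for Employee Assistance Program ✗ → not eligible.
Profit Sharing Plan — service 1131 days ≥ 3 years (≈1095 days) ✓; age 29 ≥ 21 ✓; rating 3 ≥ 2 ✓; site Osaka ✗ (not Tulsa) → not eligible.
Identity Protection Plan — service 1131 days ≥ 60 days ✓; 40 hrs/wk ≥ 24 ✓; grade G1 < G2 ✗ → not eligible.
Life Insurance — service 1131 days ≥ 1 month (≈30 days) ✓; site Osaka ✗ (not Cork or Calgary) → not eligible.

None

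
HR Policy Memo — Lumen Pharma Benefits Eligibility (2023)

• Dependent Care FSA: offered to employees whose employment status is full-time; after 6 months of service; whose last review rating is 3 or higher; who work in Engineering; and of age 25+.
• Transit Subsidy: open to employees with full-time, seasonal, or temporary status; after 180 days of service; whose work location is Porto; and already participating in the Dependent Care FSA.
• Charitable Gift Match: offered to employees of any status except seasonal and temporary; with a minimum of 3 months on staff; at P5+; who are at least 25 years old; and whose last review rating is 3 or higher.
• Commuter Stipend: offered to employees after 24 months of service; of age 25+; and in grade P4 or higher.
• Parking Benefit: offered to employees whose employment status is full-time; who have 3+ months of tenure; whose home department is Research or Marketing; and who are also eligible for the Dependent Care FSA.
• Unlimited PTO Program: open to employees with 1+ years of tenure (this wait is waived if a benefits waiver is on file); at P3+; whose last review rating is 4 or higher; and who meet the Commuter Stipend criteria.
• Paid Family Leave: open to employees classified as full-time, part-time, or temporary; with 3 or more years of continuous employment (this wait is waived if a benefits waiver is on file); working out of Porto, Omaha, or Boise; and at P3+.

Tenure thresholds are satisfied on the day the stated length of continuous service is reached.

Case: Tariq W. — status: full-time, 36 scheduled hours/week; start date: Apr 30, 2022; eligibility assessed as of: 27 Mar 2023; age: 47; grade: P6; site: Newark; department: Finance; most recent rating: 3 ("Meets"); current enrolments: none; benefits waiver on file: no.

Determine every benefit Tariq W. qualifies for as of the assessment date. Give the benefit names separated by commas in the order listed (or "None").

Charitable Gift Match

Service from Apr 30, 2022 to 27 Mar 2023: 331 days.
Dependent Care FSA — status full-time ✓; service 331 days ≥ 6 months (≈180 days) ✓; rating 3 ≥ 3 ✓; dept Finance ✗ → not eligible.
Transit Subsidy — status full-time ✓; service 331 days ≥ 180 days ✓; site Newark ✗ (not Porto) → not eligible.
Charitable Gift Match — status full-time ✓ (not excluded); service 331 days ≥ 3 months (≈90 days) ✓; grade P6 ≥ P5 ✓; age 47 ≥ 25 ✓; rating 3 ≥ 3 ✓ → eligible.
Commuter Stipend — service 331 days < 24 months (≈720 days) ✗ → not eligible.
Parking Benefit — status full-time ✓; service 331 days ≥ 3 months (≈90 days) ✓; dept Finance ✗ → not eligible.
Unlimited PTO Program — no waiver, service 331 days < 1 year (≈365 days) ✗ → not eligible.
Paid Family Leave — status full-time ✓; no waiver, service 331 days < 3 years (≈1095 days) ✗ → not eligible.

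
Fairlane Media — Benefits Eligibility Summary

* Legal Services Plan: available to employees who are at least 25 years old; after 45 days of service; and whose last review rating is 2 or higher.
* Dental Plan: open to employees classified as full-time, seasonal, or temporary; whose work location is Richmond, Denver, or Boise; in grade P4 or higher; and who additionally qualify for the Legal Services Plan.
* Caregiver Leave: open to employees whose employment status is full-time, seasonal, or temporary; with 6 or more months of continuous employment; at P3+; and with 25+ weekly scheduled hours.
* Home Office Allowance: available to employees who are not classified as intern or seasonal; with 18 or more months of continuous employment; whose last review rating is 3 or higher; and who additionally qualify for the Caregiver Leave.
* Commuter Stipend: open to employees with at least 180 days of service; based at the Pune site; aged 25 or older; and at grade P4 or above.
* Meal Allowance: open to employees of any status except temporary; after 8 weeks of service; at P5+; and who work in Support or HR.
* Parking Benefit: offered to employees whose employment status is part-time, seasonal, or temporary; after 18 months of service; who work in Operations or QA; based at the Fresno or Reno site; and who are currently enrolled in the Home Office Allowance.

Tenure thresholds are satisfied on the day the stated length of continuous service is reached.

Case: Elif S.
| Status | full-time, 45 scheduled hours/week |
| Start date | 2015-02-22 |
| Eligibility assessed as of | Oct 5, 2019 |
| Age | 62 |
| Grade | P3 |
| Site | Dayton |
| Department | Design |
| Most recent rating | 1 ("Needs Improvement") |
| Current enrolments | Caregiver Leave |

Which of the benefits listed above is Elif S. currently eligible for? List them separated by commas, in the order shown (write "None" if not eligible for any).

Caregiver Leave

Service from 2015-02-22 to Oct 5, 2019: 1686 days.
Legal Services Plan — age 62 ≥ 25 ✓; service 1686 days ≥ 45 days ✓; rating 1 < 2 ✗ → not eligible.
Dental Plan — status full-time ✓; site Dayton ✗ (not Richmond, Denver, or Boise) → not eligible.
Caregiver Leave — status full-time ✓; service 1686 days ≥ 6 months (≈180 days) ✓; grade P3 ≥ P3 ✓; 45 hrs/wk ≥ 25 ✓ → eligible.
Home Office Allowance — status full-time ✓ (not excluded); service 1686 days ≥ 18 months (≈540 days) ✓; rating 1 < 3 ✗ → not eligible.
Commuter Stipend — service 1686 days ≥ 180 days ✓; site Dayton ✗ (not Pune) → not eligible.
Meal Allowance — status full-time ✓ (not excluded); service 1686 days ≥ 8 weeks (≈56 days) ✓; grade P3 < P5 ✗ → not eligible.
Parking Benefit — status full-time ✗ (requires part-time, seasonal, or temporary) → not eligible.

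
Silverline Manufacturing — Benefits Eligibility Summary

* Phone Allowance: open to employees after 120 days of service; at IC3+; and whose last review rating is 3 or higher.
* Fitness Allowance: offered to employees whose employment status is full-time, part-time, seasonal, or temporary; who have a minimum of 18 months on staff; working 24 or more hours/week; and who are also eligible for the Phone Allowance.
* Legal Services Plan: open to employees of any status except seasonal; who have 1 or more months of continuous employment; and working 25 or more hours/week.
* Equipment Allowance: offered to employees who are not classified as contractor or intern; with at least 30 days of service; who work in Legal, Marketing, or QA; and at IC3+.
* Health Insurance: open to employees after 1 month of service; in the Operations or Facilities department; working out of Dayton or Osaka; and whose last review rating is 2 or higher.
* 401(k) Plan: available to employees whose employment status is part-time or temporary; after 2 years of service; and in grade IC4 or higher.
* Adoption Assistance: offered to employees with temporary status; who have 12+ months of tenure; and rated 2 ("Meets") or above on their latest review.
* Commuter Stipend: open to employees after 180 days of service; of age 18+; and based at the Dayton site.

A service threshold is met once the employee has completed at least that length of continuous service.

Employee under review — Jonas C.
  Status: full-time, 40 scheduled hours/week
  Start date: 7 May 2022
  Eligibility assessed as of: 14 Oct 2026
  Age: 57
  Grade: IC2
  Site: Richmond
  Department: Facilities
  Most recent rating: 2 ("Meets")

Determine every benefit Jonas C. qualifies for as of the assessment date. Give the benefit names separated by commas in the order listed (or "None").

Service from 7 May 2022 to 14 Oct 2026: 1621 days.
Phone Allowance — service 1621 days ≥ 120 days ✓; grade IC2 < IC3 ✗ → not eligible.
Fitness Allowance — status full-time ✓; service 1621 days ≥ 18 months (≈540 days) ✓; 40 hrs/wk ≥ 24 ✓; not eligible for Phone Allowance ✗ → not eligible.
Legal Services Plan — status full-time ✓ (not excluded); service 1621 days ≥ 1 month (≈30 days) ✓; 40 hrs/wk ≥ 25 ✓ → eligible.
Equipment Allowance — status full-time ✓ (not excluded); service 1621 days ≥ 30 days ✓; dept Facilities ✗ → not eligible.
Health Insurance — service 1621 days ≥ 1 month (≈30 days) ✓; dept Facilities ✓; site Richmond ✗ (not Dayton or Osaka) → not eligible.
401(k) Plan — status full-time ✗ (requires part-time or temporary) → not eligible.
Adoption Assistance — status full-time ✗ (requires temporary) → not eligible.
Commuter Stipend — service 1621 days ≥ 180 days ✓; age 57 ≥ 18 ✓; site Richmond ✗ (not Dayton) → not eligible.

Legal Services Plan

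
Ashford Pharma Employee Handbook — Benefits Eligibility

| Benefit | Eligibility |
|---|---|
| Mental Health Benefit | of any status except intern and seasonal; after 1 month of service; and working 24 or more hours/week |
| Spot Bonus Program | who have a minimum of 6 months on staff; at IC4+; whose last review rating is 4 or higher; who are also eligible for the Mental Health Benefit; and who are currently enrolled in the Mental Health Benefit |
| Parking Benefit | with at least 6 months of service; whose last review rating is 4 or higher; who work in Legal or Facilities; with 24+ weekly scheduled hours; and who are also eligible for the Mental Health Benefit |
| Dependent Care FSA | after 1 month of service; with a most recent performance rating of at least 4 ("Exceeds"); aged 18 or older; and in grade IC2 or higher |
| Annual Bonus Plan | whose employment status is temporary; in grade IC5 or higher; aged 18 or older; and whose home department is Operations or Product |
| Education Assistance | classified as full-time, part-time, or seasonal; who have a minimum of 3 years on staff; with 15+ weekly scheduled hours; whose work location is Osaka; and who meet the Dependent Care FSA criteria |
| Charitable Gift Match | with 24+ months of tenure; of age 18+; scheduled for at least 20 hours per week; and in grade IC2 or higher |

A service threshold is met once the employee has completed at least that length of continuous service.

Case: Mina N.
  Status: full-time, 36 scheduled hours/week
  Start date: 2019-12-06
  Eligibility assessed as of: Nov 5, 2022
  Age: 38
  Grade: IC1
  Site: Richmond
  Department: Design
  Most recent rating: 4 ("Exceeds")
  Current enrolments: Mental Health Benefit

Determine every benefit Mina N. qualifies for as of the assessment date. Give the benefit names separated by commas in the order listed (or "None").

Service from 2019-12-06 to Nov 5, 2022: 1065 days.
Mental Health Benefit — status full-time ✓ (not excluded); service 1065 days ≥ 1 month (≈30 days) ✓; 36 hrs/wk ≥ 24 ✓ → eligible.
Spot Bonus Program — service 1065 days ≥ 6 months (≈180 days) ✓; grade IC1 < IC4 ✗ → not eligible.
Parking Benefit — service 1065 days ≥ 6 months (≈180 days) ✓; rating 4 ≥ 4 ✓; dept Design ✗ → not eligible.
Dependent Care FSA — service 1065 days ≥ 1 month (≈30 days) ✓; rating 4 ≥ 4 ✓; age 38 ≥ 18 ✓; grade IC1 < IC2 ✗ → not eligible.
Annual Bonus Plan — status full-time ✗ (requires temporary) → not eligible.
Education Assistance — status full-time ✓; service 1065 days < 3 years (≈1095 days) ✗ → not eligible.
Charitable Gift Match — service 1065 days ≥ 24 months (≈720 days) ✓; age 38 ≥ 18 ✓; 36 hrs/wk ≥ 20 ✓; grade IC1 < IC2 ✗ → not eligible.

Mental Health Benefit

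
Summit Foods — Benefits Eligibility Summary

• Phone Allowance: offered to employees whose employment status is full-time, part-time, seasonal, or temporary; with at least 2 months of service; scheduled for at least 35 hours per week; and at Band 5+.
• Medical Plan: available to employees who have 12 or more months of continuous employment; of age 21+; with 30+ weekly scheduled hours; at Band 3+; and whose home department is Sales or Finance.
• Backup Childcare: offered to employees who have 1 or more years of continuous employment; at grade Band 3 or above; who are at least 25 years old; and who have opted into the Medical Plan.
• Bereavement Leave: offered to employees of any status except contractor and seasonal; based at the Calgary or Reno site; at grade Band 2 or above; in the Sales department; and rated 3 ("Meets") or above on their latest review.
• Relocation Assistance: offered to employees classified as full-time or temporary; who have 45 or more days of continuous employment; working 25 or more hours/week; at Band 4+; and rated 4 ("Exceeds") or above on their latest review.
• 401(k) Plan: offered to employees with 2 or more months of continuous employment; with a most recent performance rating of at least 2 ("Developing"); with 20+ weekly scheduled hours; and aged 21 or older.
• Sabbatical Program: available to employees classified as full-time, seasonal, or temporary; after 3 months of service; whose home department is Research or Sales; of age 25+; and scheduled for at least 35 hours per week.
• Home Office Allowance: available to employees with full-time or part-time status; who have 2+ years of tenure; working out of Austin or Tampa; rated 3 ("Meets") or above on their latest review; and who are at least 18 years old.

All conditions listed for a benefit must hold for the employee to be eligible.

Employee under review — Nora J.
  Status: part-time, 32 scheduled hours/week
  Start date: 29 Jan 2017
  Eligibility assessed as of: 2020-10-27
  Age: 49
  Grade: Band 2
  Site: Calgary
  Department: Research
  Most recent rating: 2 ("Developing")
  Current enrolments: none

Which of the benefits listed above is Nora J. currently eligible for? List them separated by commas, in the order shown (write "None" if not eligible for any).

Service from 29 Jan 2017 to 2020-10-27: 1367 days.
Phone Allowance — status part-time ✓; service 1367 days ≥ 2 months (≈60 days) ✓; 32 hrs/wk < 35 ✗ → not eligible.
Medical Plan — service 1367 days ≥ 12 months (≈360 days) ✓; age 49 ≥ 21 ✓; 32 hrs/wk ≥ 30 ✓; grade Band 2 < Band 3 ✗ → not eligible.
Backup Childcare — service 1367 days ≥ 1 year (≈365 days) ✓; grade Band 2 < Band 3 ✗ → not eligible.
Bereavement Leave — status part-time ✓ (not excluded); site Calgary ✓; grade Band 2 ≥ Band 2 ✓; dept Research ✗ → not eligible.
Relocation Assistance — status part-time ✗ (requires full-time or temporary) → not eligible.
401(k) Plan — service 1367 days ≥ 2 months (≈60 days) ✓; rating 2 ≥ 2 ✓; 32 hrs/wk ≥ 20 ✓; age 49 ≥ 21 ✓ → eligible.
Sabbatical Program — status part-time ✗ (requires full-time, seasonal, or temporary) → not eligible.
Home Office Allowance — status part-time ✓; service 1367 days ≥ 2 years (≈730 days) ✓; site Calgary ✗ (not Austin or Tampa) → not eligible.

401(k) Plan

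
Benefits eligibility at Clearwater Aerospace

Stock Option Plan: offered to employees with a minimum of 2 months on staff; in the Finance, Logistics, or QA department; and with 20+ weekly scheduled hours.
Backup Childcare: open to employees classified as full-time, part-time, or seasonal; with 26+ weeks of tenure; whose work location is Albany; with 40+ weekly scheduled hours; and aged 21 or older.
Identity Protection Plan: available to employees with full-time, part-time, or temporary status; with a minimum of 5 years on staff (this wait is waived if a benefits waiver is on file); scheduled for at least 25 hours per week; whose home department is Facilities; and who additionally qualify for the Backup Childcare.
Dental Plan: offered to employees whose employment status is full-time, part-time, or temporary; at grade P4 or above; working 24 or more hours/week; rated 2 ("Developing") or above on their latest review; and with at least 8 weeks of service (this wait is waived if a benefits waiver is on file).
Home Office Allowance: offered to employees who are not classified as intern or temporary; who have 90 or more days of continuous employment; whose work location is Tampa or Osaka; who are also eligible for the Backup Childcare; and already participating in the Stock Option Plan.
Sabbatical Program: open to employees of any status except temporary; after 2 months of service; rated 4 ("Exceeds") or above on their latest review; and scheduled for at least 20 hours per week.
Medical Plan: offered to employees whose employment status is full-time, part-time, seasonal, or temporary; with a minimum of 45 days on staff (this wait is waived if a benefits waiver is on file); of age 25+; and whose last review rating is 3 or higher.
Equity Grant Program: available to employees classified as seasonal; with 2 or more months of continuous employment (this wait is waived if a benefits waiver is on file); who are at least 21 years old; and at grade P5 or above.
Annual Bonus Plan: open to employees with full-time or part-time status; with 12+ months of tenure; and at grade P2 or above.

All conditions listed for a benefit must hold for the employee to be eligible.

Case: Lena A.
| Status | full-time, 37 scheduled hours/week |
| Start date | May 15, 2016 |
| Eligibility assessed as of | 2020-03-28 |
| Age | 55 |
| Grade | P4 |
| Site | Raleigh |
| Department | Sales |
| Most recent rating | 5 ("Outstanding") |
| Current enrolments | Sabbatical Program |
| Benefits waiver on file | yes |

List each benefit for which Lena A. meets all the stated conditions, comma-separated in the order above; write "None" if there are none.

Dental Plan, Sabbatical Program, Medical Plan, Annual Bonus Plan

Service from May 15, 2016 to 2020-03-28: 1413 days.
Stock Option Plan — service 1413 days ≥ 2 months (≈60 days) ✓; dept Sales ✗ → not eligible.
Backup Childcare — status full-time ✓; service 1413 days ≥ 26 weeks (≈182 days) ✓; site Raleigh ✗ (not Albany) → not eligible.
Identity Protection Plan — status full-time ✓; benefits waiver on file ✓; 37 hrs/wk ≥ 25 ✓; dept Sales ✗ → not eligible.
Dental Plan — status full-time ✓; grade P4 ≥ P4 ✓; 37 hrs/wk ≥ 24 ✓; rating 5 ≥ 2 ✓; benefits waiver on file ✓ → eligible.
Home Office Allowance — status full-time ✓ (not excluded); service 1413 days ≥ 90 days ✓; site Raleigh ✗ (not Tampa or Osaka) → not eligible.
Sabbatical Program — status full-time ✓ (not excluded); service 1413 days ≥ 2 months (≈60 days) ✓; rating 5 ≥ 4 ✓; 37 hrs/wk ≥ 20 ✓ → eligible.
Medical Plan — status full-time ✓; benefits waiver on file ✓; age 55 ≥ 25 ✓; rating 5 ≥ 3 ✓ → eligible.
Equity Grant Program — status full-time ✗ (requires seasonal) → not eligible.
Annual Bonus Plan — status full-time ✓; service 1413 days ≥ 12 months (≈360 days) ✓; grade P4 ≥ P2 ✓ → eligible.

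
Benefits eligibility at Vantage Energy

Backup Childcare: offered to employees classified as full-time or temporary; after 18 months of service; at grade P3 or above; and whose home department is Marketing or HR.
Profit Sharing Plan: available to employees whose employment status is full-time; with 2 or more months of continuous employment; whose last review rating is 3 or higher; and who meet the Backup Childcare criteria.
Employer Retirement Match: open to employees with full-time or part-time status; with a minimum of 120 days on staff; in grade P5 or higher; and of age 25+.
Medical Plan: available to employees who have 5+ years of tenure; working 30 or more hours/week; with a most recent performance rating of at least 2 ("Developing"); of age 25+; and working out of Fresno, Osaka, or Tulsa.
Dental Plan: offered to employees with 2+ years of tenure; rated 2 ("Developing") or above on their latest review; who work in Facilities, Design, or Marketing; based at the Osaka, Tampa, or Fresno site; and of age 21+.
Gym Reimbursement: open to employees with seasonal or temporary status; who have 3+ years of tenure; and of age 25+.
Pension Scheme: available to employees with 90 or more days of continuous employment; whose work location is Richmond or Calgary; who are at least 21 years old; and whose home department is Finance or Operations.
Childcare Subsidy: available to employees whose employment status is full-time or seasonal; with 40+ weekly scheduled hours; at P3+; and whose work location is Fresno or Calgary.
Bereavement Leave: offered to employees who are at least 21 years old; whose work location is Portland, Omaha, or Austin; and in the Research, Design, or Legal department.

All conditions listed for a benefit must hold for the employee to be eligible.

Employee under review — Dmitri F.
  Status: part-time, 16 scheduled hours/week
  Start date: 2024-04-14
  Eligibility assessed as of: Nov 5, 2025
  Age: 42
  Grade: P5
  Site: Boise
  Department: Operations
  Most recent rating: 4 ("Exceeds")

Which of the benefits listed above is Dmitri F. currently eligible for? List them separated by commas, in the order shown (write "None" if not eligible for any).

Employer Retirement Match

Service from 2024-04-14 to Nov 5, 2025: 570 days.
Backup Childcare — status part-time ✗ (requires full-time or temporary) → not eligible.
Profit Sharing Plan — status part-time ✗ (requires full-time) → not eligible.
Employer Retirement Match — status part-time ✓; service 570 days ≥ 120 days ✓; grade P5 ≥ P5 ✓; age 42 ≥ 25 ✓ → eligible.
Medical Plan — service 570 days < 5 years (≈1825 days) ✗ → not eligible.
Dental Plan — service 570 days < 2 years (≈730 days) ✗ → not eligible.
Gym Reimbursement — status part-time ✗ (requires seasonal or temporary) → not eligible.
Pension Scheme — service 570 days ≥ 90 days ✓; site Boise ✗ (not Richmond or Calgary) → not eligible.
Childcare Subsidy — status part-time ✗ (requires full-time or seasonal) → not eligible.
Bereavement Leave — age 42 ≥ 21 ✓; site Boise ✗ (not Portland, Omaha, or Austin) → not eligible.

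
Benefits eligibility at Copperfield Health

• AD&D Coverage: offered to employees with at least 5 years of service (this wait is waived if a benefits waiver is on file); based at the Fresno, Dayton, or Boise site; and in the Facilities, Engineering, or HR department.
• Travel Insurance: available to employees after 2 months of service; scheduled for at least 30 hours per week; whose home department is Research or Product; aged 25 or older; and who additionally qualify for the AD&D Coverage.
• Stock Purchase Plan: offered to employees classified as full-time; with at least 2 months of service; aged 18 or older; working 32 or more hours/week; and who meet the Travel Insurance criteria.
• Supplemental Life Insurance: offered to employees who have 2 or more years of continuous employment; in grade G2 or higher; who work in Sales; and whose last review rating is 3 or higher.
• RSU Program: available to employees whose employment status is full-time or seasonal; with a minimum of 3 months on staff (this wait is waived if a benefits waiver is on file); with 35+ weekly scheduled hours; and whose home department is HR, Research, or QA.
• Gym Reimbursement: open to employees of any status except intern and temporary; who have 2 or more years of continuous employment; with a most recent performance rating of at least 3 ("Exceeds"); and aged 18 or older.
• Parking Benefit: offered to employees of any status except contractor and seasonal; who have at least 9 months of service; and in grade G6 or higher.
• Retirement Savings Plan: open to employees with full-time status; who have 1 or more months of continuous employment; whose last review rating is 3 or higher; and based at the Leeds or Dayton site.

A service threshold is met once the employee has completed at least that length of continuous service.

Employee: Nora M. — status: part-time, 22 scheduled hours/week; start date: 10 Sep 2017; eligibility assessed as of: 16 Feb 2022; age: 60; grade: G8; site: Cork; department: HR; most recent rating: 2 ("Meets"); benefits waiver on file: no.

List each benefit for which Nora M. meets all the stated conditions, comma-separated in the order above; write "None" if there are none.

Service from 10 Sep 2017 to 16 Feb 2022: 1620 days.
AD&D Coverage — no waiver, service 1620 days < 5 years (≈1825 days) ✗ → not eligible.
Travel Insurance — service 1620 days ≥ 2 months (≈60 days) ✓; 22 hrs/wk < 30 ✗ → not eligible.
Stock Purchase Plan — status part-time ✗ (requires full-time) → not eligible.
Supplemental Life Insurance — service 1620 days ≥ 2 years (≈730 days) ✓; grade G8 ≥ G2 ✓; dept HR ✗ → not eligible.
RSU Program — status part-time ✗ (requires full-time or seasonal) → not eligible.
Gym Reimbursement — status part-time ✓ (not excluded); service 1620 days ≥ 2 years (≈730 days) ✓; rating 2 < 3 ✗ → not eligible.
Parking Benefit — status part-time ✓ (not excluded); service 1620 days ≥ 9 months (≈270 days) ✓; grade G8 ≥ G6 ✓ → eligible.
Retirement Savings Plan — status part-time ✗ (requires full-time) → not eligible.

Parking Benefit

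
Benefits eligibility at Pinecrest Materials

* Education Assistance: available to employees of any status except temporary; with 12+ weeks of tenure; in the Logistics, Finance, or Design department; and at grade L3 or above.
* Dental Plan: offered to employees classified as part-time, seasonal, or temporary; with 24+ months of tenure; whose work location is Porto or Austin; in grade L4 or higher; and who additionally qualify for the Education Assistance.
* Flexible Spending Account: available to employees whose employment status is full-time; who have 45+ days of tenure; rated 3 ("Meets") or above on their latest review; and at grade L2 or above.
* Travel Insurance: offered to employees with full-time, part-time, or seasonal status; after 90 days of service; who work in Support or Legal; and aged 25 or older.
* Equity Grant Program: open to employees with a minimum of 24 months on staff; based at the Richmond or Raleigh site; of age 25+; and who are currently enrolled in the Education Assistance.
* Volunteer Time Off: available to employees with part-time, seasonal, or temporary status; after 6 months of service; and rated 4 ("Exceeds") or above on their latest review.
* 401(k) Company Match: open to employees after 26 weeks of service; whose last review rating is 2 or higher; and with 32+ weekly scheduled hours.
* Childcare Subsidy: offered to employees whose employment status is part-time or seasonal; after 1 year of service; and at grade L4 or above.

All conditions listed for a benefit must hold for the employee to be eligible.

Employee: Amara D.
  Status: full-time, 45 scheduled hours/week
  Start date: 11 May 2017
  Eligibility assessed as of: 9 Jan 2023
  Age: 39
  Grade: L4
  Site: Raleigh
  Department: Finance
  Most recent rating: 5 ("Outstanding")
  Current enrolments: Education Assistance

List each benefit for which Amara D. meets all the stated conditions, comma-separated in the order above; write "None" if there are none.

Service from 11 May 2017 to 9 Jan 2023: 2069 days.
Education Assistance — status full-time ✓ (not excluded); service 2069 days ≥ 12 weeks (≈84 days) ✓; dept Finance ✓; grade L4 ≥ L3 ✓ → eligible.
Dental Plan — status full-time ✗ (requires part-time, seasonal, or temporary) → not eligible.
Flexible Spending Account — status full-time ✓; service 2069 days ≥ 45 days ✓; rating 5 ≥ 3 ✓; grade L4 ≥ L2 ✓ → eligible.
Travel Insurance — status full-time ✓; service 2069 days ≥ 90 days ✓; dept Finance ✗ → not eligible.
Equity Grant Program — service 2069 days ≥ 24 months (≈720 days) ✓; site Raleigh ✓; age 39 ≥ 25 ✓; enrolled in Education Assistance ✓ → eligible.
Volunteer Time Off — status full-time ✗ (requires part-time, seasonal, or temporary) → not eligible.
401(k) Company Match — service 2069 days ≥ 26 weeks (≈182 days) ✓; rating 5 ≥ 2 ✓; 45 hrs/wk ≥ 32 ✓ → eligible.
Childcare Subsidy — status full-time ✗ (requires part-time or seasonal) → not eligible.

Education Assistance, Flexible Spending Account, Equity Grant Program, 401(k) Company Match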